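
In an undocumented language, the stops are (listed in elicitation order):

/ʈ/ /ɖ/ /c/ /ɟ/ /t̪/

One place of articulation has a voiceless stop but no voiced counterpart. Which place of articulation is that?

dental

dental: voiceless /t̪/, voiced —.
retroflex: voiceless /ʈ/, voiced /ɖ/.
palatal: voiceless /c/, voiced /ɟ/.
Every place of articulation has a voiced member except dental, where /d̪/ would be expected.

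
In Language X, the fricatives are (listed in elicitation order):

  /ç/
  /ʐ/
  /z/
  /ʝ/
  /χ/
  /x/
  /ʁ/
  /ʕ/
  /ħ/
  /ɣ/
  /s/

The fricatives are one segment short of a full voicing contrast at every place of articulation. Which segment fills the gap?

/ʂ/

place of articulation  voiceless  voiced  
alveolar          s         z       
retroflex         —         ʐ       
palatal           ç         ʝ       
velar             x         ɣ       
uvular            χ         ʁ       
pharyngeal        ħ         ʕ       
The retroflex row has no voiceless member, so the gap is the voiceless retroflex fricative /ʂ/.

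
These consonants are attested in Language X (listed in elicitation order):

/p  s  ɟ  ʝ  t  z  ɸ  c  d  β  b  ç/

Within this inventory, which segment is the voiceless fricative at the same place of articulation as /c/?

/c/ is a voiceless palatal stop.
The voiceless fricative at the same place is a voiceless palatal fricative — in this inventory, /ç/.

/ç/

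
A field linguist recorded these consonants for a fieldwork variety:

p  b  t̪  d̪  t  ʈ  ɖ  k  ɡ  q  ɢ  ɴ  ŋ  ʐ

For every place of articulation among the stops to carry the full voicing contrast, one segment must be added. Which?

bilabial: voiceless /p/, voiced /b/.
dental: voiceless /t̪/, voiced /d̪/.
alveolar: voiceless /t/, voiced —.
retroflex: voiceless /ʈ/, voiced /ɖ/.
velar: voiceless /k/, voiced /ɡ/.
uvular: voiceless /q/, voiced /ɢ/.
The alveolar row has no voiced member, so the gap is the voiced alveolar stop /d/.

/d/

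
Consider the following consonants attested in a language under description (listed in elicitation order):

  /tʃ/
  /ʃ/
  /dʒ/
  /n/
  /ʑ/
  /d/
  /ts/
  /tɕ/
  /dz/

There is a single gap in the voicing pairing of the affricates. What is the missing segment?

alveolar: voiceless /ts/, voiced /dz/.
postalveolar: voiceless /tʃ/, voiced /dʒ/.
alveolo-palatal: voiceless /tɕ/, voiced —.
The alveolo-palatal row has no voiced member, so the gap is the voiced alveolo-palatal affricate /dʑ/.

/dʑ/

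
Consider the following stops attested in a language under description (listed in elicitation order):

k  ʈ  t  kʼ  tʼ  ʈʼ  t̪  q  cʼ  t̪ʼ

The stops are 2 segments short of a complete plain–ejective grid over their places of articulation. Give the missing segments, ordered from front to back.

/c/, /qʼ/

dental: plain /t̪/, ejective /t̪ʼ/.
alveolar: plain /t/, ejective /tʼ/.
retroflex: plain /ʈ/, ejective /ʈʼ/.
palatal: plain —, ejective /cʼ/.
velar: plain /k/, ejective /kʼ/.
uvular: plain /q/, ejective —.
Gaps, from front to back: palatal lacks plain (/c/); uvular lacks ejective (/qʼ/).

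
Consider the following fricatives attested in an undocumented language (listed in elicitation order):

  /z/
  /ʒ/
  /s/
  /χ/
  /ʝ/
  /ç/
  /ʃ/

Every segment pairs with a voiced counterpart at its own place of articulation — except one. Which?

/χ/

Alveolar: /s/ ~ /z/
Postalveolar: /ʃ/ ~ /ʒ/
Palatal: /ç/ ~ /ʝ/
Uvular: only /χ/ (voiceless); no voiced partner.
So /χ/ is the unpaired segment.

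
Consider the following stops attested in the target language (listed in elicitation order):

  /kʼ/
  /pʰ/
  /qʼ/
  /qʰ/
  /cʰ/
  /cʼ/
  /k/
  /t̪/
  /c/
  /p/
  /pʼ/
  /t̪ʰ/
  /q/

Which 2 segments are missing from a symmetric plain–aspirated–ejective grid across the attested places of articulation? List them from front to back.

/t̪ʼ/, /kʰ/

Plain: /p/ (bilabial), /t̪/ (dental), /c/ (palatal), /k/ (velar), /q/ (uvular).
Aspirated: /pʰ/ (bilabial), /t̪ʰ/ (dental), /cʰ/ (palatal), /qʰ/ (uvular).
Ejective: /pʼ/ (bilabial), /cʼ/ (palatal), /kʼ/ (velar), /qʼ/ (uvular).
Gaps, from front to back: dental lacks ejective (/t̪ʼ/); velar lacks aspirated (/kʰ/).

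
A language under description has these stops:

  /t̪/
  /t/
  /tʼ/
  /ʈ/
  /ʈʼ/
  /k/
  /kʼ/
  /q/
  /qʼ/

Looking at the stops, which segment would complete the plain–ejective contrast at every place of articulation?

/t̪ʼ/

Plain: /t̪/ (dental), /t/ (alveolar), /ʈ/ (retroflex), /k/ (velar), /q/ (uvular).
Ejective: /tʼ/ (alveolar), /ʈʼ/ (retroflex), /kʼ/ (velar), /qʼ/ (uvular).
The dental row has no ejective member, so the gap is the ejective dental stop /t̪ʼ/.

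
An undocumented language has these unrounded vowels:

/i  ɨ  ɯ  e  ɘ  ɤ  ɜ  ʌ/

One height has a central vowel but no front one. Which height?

low-mid

high: front /i/, central /ɨ/, back /ɯ/.
high-mid: front /e/, central /ɘ/, back /ɤ/.
low-mid: front —, central /ɜ/, back /ʌ/.
Every height has a front member except low-mid, where /ɛ/ would be expected.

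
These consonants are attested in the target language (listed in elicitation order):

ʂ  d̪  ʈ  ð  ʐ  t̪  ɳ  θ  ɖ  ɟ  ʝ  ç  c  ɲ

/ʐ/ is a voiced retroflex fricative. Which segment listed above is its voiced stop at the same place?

The voiced stop at the same place is a voiced retroflex stop — in this inventory, /ɖ/.

/ɖ/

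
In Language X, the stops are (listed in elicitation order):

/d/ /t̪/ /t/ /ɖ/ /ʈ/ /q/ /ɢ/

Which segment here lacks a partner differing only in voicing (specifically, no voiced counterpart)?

/t̪/

Alveolar: /t/ ~ /d/
Retroflex: /ʈ/ ~ /ɖ/
Uvular: /q/ ~ /ɢ/
Dental: only /t̪/ (voiceless); no voiced partner.
So /t̪/ is the unpaired segment.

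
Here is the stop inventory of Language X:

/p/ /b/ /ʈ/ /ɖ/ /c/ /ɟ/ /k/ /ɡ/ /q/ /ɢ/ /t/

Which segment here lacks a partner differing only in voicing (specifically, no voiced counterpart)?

Bilabial: /p/ ~ /b/
Retroflex: /ʈ/ ~ /ɖ/
Palatal: /c/ ~ /ɟ/
Velar: /k/ ~ /ɡ/
Uvular: /q/ ~ /ɢ/
Alveolar: only /t/ (voiceless); no voiced partner.
So /t/ is the unpaired segment.

/t/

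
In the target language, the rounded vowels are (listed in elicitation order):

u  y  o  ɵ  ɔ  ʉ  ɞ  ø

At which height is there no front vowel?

height            front     central   back    
high              y         ʉ         u       
high-mid          ø         ɵ         o       
low-mid           —         ɞ         ɔ       
Every height has a front member except low-mid, where /œ/ would be expected.

low-mid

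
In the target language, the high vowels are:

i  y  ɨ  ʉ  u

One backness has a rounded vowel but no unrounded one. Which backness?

front: unrounded /i/, rounded /y/.
central: unrounded /ɨ/, rounded /ʉ/.
back: unrounded —, rounded /u/.
Every backness has an unrounded member except back, where /ɯ/ would be expected.

back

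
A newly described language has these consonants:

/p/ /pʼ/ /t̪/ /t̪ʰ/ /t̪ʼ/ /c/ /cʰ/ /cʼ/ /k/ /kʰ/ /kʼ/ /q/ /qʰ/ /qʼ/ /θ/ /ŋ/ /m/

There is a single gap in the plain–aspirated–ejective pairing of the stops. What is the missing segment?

bilabial: plain /p/, aspirated —, ejective /pʼ/.
dental: plain /t̪/, aspirated /t̪ʰ/, ejective /t̪ʼ/.
palatal: plain /c/, aspirated /cʰ/, ejective /cʼ/.
velar: plain /k/, aspirated /kʰ/, ejective /kʼ/.
uvular: plain /q/, aspirated /qʰ/, ejective /qʼ/.
The bilabial row has no aspirated member, so the gap is the aspirated bilabial stop /pʰ/.

/pʰ/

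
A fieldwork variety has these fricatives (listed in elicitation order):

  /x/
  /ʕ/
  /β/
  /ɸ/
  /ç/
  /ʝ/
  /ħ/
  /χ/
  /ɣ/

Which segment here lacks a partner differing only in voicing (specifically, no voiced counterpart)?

/χ/

Bilabial: /ɸ/ ~ /β/
Palatal: /ç/ ~ /ʝ/
Velar: /x/ ~ /ɣ/
Pharyngeal: /ħ/ ~ /ʕ/
Uvular: only /χ/ (voiceless); no voiced partner.
So /χ/ is the unpaired segment.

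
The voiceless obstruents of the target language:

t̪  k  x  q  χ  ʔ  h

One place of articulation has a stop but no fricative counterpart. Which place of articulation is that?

Stop: /t̪/ (dental), /k/ (velar), /q/ (uvular), /ʔ/ (glottal).
Fricative: /x/ (velar), /χ/ (uvular), /h/ (glottal).
Every place of articulation has a fricative member except dental, where /θ/ would be expected.

dental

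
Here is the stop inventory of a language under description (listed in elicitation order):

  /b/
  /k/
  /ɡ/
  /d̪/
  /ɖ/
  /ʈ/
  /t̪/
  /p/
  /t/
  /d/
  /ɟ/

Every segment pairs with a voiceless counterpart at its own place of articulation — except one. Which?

/ɟ/

Bilabial: /p/ ~ /b/
Dental: /t̪/ ~ /d̪/
Alveolar: /t/ ~ /d/
Retroflex: /ʈ/ ~ /ɖ/
Velar: /k/ ~ /ɡ/
Palatal: only /ɟ/ (voiced); no voiceless partner.
So /ɟ/ is the unpaired segment.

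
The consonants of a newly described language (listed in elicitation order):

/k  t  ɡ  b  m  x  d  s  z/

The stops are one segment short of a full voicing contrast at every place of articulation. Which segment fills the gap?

bilabial: voiceless —, voiced /b/.
alveolar: voiceless /t/, voiced /d/.
velar: voiceless /k/, voiced /ɡ/.
The bilabial row has no voiceless member, so the gap is the voiceless bilabial stop /p/.

/p/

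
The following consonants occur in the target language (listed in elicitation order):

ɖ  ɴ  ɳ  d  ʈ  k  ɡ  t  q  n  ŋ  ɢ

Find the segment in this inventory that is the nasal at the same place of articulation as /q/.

/ɴ/

/q/ is a voiceless uvular stop.
The nasal at the same place is an uvular nasal — in this inventory, /ɴ/.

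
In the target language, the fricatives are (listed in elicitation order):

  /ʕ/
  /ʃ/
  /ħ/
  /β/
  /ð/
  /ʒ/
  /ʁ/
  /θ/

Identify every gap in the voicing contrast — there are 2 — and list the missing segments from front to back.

Voiceless: /θ/ (dental), /ʃ/ (postalveolar), /ħ/ (pharyngeal).
Voiced: /β/ (bilabial), /ð/ (dental), /ʒ/ (postalveolar), /ʁ/ (uvular), /ʕ/ (pharyngeal).
Gaps, from front to back: bilabial lacks voiceless (/ɸ/); uvular lacks voiceless (/χ/).

/ɸ/, /χ/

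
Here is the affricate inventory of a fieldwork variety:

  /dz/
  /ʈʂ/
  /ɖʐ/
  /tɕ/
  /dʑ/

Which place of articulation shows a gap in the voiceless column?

alveolar: voiceless —, voiced /dz/.
retroflex: voiceless /ʈʂ/, voiced /ɖʐ/.
alveolo-palatal: voiceless /tɕ/, voiced /dʑ/.
Every place of articulation has a voiceless member except alveolar, where /ts/ would be expected.

alveolar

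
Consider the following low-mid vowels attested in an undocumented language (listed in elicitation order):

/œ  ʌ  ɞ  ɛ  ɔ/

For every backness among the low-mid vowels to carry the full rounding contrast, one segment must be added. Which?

/ɜ/

backness          unrounded  rounded 
front             ɛ         œ       
central           —         ɞ       
back              ʌ         ɔ       
The central row has no unrounded member, so the gap is the central unrounded vowel /ɜ/.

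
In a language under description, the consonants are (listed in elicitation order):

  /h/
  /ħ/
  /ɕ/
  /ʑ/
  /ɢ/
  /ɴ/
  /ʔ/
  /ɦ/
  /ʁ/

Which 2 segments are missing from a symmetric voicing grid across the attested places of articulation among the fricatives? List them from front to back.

alveolo-palatal: voiceless /ɕ/, voiced /ʑ/.
uvular: voiceless —, voiced /ʁ/.
pharyngeal: voiceless /ħ/, voiced —.
glottal: voiceless /h/, voiced /ɦ/.
Gaps, from front to back: uvular lacks voiceless (/χ/); pharyngeal lacks voiced (/ʕ/).

/χ/, /ʕ/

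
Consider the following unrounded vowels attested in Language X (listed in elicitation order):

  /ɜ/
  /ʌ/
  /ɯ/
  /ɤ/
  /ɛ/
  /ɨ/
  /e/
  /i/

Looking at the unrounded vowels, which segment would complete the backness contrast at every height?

/ɘ/

high: front /i/, central /ɨ/, back /ɯ/.
high-mid: front /e/, central —, back /ɤ/.
low-mid: front /ɛ/, central /ɜ/, back /ʌ/.
The high-mid row has no central member, so the gap is the high-mid central unrounded vowel /ɘ/.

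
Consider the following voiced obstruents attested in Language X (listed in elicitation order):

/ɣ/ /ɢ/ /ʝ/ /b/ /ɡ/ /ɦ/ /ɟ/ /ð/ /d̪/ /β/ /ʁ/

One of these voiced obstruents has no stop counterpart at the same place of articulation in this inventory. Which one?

/ɦ/

Bilabial: /b/ ~ /β/
Dental: /d̪/ ~ /ð/
Palatal: /ɟ/ ~ /ʝ/
Velar: /ɡ/ ~ /ɣ/
Uvular: /ɢ/ ~ /ʁ/
Glottal: only /ɦ/ (fricative); no stop partner.
So /ɦ/ is the unpaired segment.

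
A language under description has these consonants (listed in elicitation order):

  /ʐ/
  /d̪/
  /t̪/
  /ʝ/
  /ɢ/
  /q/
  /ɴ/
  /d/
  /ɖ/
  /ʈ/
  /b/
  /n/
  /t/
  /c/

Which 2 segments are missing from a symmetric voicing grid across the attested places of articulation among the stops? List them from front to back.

bilabial: voiceless —, voiced /b/.
dental: voiceless /t̪/, voiced /d̪/.
alveolar: voiceless /t/, voiced /d/.
retroflex: voiceless /ʈ/, voiced /ɖ/.
palatal: voiceless /c/, voiced —.
uvular: voiceless /q/, voiced /ɢ/.
Gaps, from front to back: bilabial lacks voiceless (/p/); palatal lacks voiced (/ɟ/).

/p/, /ɟ/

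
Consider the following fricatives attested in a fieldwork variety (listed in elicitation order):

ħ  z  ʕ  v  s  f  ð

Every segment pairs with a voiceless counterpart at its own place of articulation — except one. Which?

/ð/

Labiodental: /f/ ~ /v/
Alveolar: /s/ ~ /z/
Pharyngeal: /ħ/ ~ /ʕ/
Dental: only /ð/ (voiced); no voiceless partner.
So /ð/ is the unpaired segment.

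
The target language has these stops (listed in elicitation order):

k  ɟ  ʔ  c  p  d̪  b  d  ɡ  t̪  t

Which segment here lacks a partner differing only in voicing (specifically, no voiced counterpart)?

Bilabial: /p/ ~ /b/
Dental: /t̪/ ~ /d̪/
Alveolar: /t/ ~ /d/
Palatal: /c/ ~ /ɟ/
Velar: /k/ ~ /ɡ/
Glottal: only /ʔ/ (voiceless); no voiced partner.
So /ʔ/ is the unpaired segment.

/ʔ/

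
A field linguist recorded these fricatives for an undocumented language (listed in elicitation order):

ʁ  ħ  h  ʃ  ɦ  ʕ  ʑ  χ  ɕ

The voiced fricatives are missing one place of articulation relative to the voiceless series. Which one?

Voiceless: /ʃ/ (postalveolar), /ɕ/ (alveolo-palatal), /χ/ (uvular), /ħ/ (pharyngeal), /h/ (glottal).
Voiced: /ʑ/ (alveolo-palatal), /ʁ/ (uvular), /ʕ/ (pharyngeal), /ɦ/ (glottal).
Every place of articulation has a voiced member except postalveolar, where /ʒ/ would be expected.

postalveolar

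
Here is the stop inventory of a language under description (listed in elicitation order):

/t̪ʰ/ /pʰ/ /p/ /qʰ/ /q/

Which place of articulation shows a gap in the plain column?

dental

Plain: /p/ (bilabial), /q/ (uvular).
Aspirated: /pʰ/ (bilabial), /t̪ʰ/ (dental), /qʰ/ (uvular).
Every place of articulation has a plain member except dental, where /t̪/ would be expected.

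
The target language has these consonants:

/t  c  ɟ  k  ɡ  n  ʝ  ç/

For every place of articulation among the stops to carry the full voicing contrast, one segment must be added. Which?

place of articulation  voiceless  voiced  
alveolar          t         —       
palatal           c         ɟ       
velar             k         ɡ       
The alveolar row has no voiced member, so the gap is the voiced alveolar stop /d/.

/d/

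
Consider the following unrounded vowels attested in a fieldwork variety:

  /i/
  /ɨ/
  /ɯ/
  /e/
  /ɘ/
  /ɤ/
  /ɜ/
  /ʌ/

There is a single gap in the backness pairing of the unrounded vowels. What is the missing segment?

high: front /i/, central /ɨ/, back /ɯ/.
high-mid: front /e/, central /ɘ/, back /ɤ/.
low-mid: front —, central /ɜ/, back /ʌ/.
The low-mid row has no front member, so the gap is the low-mid front unrounded vowel /ɛ/.

/ɛ/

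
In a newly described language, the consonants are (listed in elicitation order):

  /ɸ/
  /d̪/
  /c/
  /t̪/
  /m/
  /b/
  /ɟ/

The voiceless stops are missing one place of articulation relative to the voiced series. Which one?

Voiceless: /t̪/ (dental), /c/ (palatal).
Voiced: /b/ (bilabial), /d̪/ (dental), /ɟ/ (palatal).
Every place of articulation has a voiceless member except bilabial, where /p/ would be expected.

bilabial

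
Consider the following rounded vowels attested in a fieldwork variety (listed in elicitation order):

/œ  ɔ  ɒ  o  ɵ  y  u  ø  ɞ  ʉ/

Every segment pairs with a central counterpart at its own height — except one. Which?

/ɒ/

High: /y/ ~ /ʉ/ ~ /u/
High-mid: /ø/ ~ /ɵ/ ~ /o/
Low-mid: /œ/ ~ /ɞ/ ~ /ɔ/
Low: only /ɒ/ (back); no central partner.
So /ɒ/ is the unpaired segment.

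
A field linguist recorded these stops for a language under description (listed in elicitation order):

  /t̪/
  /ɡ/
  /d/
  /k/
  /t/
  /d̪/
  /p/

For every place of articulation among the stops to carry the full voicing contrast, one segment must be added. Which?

/b/

bilabial: voiceless /p/, voiced —.
dental: voiceless /t̪/, voiced /d̪/.
alveolar: voiceless /t/, voiced /d/.
velar: voiceless /k/, voiced /ɡ/.
The bilabial row has no voiced member, so the gap is the voiced bilabial stop /b/.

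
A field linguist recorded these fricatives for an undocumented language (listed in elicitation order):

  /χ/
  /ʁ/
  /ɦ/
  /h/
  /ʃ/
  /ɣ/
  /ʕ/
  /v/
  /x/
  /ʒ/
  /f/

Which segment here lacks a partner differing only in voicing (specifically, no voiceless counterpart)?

Labiodental: /f/ ~ /v/
Postalveolar: /ʃ/ ~ /ʒ/
Velar: /x/ ~ /ɣ/
Uvular: /χ/ ~ /ʁ/
Glottal: /h/ ~ /ɦ/
Pharyngeal: only /ʕ/ (voiced); no voiceless partner.
So /ʕ/ is the unpaired segment.

/ʕ/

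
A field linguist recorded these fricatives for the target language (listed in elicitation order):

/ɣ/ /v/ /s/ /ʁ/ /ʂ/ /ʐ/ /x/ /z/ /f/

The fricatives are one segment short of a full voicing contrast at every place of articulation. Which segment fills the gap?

/χ/

place of articulation  voiceless  voiced  
labiodental       f         v       
alveolar          s         z       
retroflex         ʂ         ʐ       
velar             x         ɣ       
uvular            —         ʁ       
The uvular row has no voiceless member, so the gap is the voiceless uvular fricative /χ/.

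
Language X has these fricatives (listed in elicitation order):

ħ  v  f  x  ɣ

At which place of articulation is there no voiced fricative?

place of articulation  voiceless  voiced  
labiodental       f         v       
velar             x         ɣ       
pharyngeal        ħ         —       
Every place of articulation has a voiced member except pharyngeal, where /ʕ/ would be expected.

pharyngeal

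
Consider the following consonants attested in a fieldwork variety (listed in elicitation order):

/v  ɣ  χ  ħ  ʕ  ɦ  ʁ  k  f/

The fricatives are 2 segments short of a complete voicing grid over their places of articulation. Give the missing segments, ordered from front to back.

/x/, /h/

labiodental: voiceless /f/, voiced /v/.
velar: voiceless —, voiced /ɣ/.
uvular: voiceless /χ/, voiced /ʁ/.
pharyngeal: voiceless /ħ/, voiced /ʕ/.
glottal: voiceless —, voiced /ɦ/.
Gaps, from front to back: velar lacks voiceless (/x/); glottal lacks voiceless (/h/).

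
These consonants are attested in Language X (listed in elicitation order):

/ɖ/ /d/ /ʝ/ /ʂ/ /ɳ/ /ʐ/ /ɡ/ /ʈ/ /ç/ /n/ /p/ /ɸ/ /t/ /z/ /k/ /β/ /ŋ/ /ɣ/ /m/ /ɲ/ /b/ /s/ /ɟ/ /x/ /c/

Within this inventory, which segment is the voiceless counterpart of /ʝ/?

/ʝ/ is a voiced palatal fricative.
The voiceless counterpart is a voiceless palatal fricative — in this inventory, /ç/.

/ç/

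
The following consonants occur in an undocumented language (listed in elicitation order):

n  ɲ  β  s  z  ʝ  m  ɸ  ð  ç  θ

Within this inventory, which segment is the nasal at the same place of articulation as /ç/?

/ɲ/

/ç/ is a voiceless palatal fricative.
The nasal at the same place is a palatal nasal — in this inventory, /ɲ/.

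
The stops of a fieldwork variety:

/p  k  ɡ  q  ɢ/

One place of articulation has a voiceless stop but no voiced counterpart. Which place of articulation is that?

place of articulation  voiceless  voiced  
bilabial          p         —       
velar             k         ɡ       
uvular            q         ɢ       
Every place of articulation has a voiced member except bilabial, where /b/ would be expected.

bilabial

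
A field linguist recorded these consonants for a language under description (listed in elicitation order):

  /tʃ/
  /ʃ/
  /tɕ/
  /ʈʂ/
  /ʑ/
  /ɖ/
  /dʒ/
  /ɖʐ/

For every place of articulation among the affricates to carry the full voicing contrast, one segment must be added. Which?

/dʑ/

Voiceless: /tʃ/ (postalveolar), /ʈʂ/ (retroflex), /tɕ/ (alveolo-palatal).
Voiced: /dʒ/ (postalveolar), /ɖʐ/ (retroflex).
The alveolo-palatal row has no voiced member, so the gap is the voiced alveolo-palatal affricate /dʑ/.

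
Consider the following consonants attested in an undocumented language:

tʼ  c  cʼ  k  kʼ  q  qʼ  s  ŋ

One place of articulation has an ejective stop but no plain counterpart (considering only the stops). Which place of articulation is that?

alveolar

alveolar: plain —, ejective /tʼ/.
palatal: plain /c/, ejective /cʼ/.
velar: plain /k/, ejective /kʼ/.
uvular: plain /q/, ejective /qʼ/.
Every place of articulation has a plain member except alveolar, where /t/ would be expected.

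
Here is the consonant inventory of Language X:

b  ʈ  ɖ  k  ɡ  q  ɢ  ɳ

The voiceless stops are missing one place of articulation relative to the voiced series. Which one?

bilabial

Voiceless: /ʈ/ (retroflex), /k/ (velar), /q/ (uvular).
Voiced: /b/ (bilabial), /ɖ/ (retroflex), /ɡ/ (velar), /ɢ/ (uvular).
Every place of articulation has a voiceless member except bilabial, where /p/ would be expected.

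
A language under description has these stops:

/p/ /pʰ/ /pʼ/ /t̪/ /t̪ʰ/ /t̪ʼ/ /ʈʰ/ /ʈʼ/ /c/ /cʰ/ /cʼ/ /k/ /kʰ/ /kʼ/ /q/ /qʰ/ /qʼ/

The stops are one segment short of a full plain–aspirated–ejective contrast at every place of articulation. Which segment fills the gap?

bilabial: plain /p/, aspirated /pʰ/, ejective /pʼ/.
dental: plain /t̪/, aspirated /t̪ʰ/, ejective /t̪ʼ/.
retroflex: plain —, aspirated /ʈʰ/, ejective /ʈʼ/.
palatal: plain /c/, aspirated /cʰ/, ejective /cʼ/.
velar: plain /k/, aspirated /kʰ/, ejective /kʼ/.
uvular: plain /q/, aspirated /qʰ/, ejective /qʼ/.
The retroflex row has no plain member, so the gap is the plain retroflex stop /ʈ/.

/ʈ/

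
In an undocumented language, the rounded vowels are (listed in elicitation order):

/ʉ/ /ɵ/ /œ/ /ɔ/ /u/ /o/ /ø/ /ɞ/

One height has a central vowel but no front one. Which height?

high

Front: /ø/ (high-mid), /œ/ (low-mid).
Central: /ʉ/ (high), /ɵ/ (high-mid), /ɞ/ (low-mid).
Back: /u/ (high), /o/ (high-mid), /ɔ/ (low-mid).
Every height has a front member except high, where /y/ would be expected.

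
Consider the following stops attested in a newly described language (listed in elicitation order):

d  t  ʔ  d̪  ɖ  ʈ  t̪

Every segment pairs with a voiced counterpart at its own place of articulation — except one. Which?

/ʔ/

Dental: /t̪/ ~ /d̪/
Alveolar: /t/ ~ /d/
Retroflex: /ʈ/ ~ /ɖ/
Glottal: only /ʔ/ (voiceless); no voiced partner.
So /ʔ/ is the unpaired segment.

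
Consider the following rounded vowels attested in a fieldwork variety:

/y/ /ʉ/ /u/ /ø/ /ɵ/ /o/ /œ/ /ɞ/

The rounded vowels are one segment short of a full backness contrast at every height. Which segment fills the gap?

/ɔ/

Front: /y/ (high), /ø/ (high-mid), /œ/ (low-mid).
Central: /ʉ/ (high), /ɵ/ (high-mid), /ɞ/ (low-mid).
Back: /u/ (high), /o/ (high-mid).
The low-mid row has no back member, so the gap is the low-mid back rounded vowel /ɔ/.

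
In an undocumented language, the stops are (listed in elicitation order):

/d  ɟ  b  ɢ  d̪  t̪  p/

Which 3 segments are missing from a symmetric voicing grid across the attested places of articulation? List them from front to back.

/t/, /c/, /q/

Voiceless: /p/ (bilabial), /t̪/ (dental).
Voiced: /b/ (bilabial), /d̪/ (dental), /d/ (alveolar), /ɟ/ (palatal), /ɢ/ (uvular).
Gaps, from front to back: alveolar lacks voiceless (/t/); palatal lacks voiceless (/c/); uvular lacks voiceless (/q/).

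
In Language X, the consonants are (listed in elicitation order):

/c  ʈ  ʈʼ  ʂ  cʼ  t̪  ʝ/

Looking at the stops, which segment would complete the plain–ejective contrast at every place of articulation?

/t̪ʼ/

Plain: /t̪/ (dental), /ʈ/ (retroflex), /c/ (palatal).
Ejective: /ʈʼ/ (retroflex), /cʼ/ (palatal).
The dental row has no ejective member, so the gap is the ejective dental stop /t̪ʼ/.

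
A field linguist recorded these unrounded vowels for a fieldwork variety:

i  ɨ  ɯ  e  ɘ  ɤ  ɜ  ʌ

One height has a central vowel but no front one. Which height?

low-mid

Front: /i/ (high), /e/ (high-mid).
Central: /ɨ/ (high), /ɘ/ (high-mid), /ɜ/ (low-mid).
Back: /ɯ/ (high), /ɤ/ (high-mid), /ʌ/ (low-mid).
Every height has a front member except low-mid, where /ɛ/ would be expected.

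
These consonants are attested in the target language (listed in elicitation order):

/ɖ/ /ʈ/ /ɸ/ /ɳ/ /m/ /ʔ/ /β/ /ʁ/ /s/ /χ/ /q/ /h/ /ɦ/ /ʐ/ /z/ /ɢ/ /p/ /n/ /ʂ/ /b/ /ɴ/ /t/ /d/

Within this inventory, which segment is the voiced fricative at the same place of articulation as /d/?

/z/

/d/ is a voiced alveolar stop.
The voiced fricative at the same place is a voiced alveolar fricative — in this inventory, /z/.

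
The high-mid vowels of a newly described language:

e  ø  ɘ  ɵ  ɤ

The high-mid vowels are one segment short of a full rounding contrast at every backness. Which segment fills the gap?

backness          unrounded  rounded 
front             e         ø       
central           ɘ         ɵ       
back              ɤ         —       
The back row has no rounded member, so the gap is the back rounded vowel /o/.

/o/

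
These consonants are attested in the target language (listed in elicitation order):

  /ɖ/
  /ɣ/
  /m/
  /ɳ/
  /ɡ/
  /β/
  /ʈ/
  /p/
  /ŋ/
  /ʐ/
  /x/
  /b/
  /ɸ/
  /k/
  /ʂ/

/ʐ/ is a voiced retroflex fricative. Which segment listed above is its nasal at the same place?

/ɳ/

The nasal at the same place is a retroflex nasal — in this inventory, /ɳ/.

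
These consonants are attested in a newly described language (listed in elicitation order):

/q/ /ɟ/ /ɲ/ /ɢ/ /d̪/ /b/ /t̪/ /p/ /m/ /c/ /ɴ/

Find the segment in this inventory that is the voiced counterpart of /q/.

/q/ is a voiceless uvular stop.
The voiced counterpart is a voiced uvular stop — in this inventory, /ɢ/.

/ɢ/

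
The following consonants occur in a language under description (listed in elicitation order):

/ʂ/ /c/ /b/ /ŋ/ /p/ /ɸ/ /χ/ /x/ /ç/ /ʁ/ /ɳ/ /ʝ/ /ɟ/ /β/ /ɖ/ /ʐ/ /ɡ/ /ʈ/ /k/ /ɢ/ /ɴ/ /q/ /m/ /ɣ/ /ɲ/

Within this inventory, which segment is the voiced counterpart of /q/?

/ɢ/

/q/ is a voiceless uvular stop.
The voiced counterpart is a voiced uvular stop — in this inventory, /ɢ/.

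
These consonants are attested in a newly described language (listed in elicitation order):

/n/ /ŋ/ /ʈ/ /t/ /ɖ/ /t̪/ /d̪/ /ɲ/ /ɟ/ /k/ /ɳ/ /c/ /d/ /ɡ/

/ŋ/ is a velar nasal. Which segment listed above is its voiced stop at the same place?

/ɡ/

The voiced stop at the same place is a voiced velar stop — in this inventory, /ɡ/.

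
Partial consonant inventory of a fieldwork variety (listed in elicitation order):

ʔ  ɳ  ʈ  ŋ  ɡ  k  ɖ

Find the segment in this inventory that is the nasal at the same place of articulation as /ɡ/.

/ɡ/ is a voiced velar stop.
The nasal at the same place is a velar nasal — in this inventory, /ŋ/.

/ŋ/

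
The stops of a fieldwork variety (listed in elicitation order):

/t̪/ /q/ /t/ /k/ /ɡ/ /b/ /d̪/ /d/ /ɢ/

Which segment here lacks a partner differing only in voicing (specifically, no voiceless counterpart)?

Dental: /t̪/ ~ /d̪/
Alveolar: /t/ ~ /d/
Velar: /k/ ~ /ɡ/
Uvular: /q/ ~ /ɢ/
Bilabial: only /b/ (voiced); no voiceless partner.
So /b/ is the unpaired segment.

/b/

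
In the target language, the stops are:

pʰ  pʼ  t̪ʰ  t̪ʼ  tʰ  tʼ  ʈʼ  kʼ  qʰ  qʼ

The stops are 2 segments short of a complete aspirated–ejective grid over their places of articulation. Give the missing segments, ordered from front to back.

bilabial: aspirated /pʰ/, ejective /pʼ/.
dental: aspirated /t̪ʰ/, ejective /t̪ʼ/.
alveolar: aspirated /tʰ/, ejective /tʼ/.
retroflex: aspirated —, ejective /ʈʼ/.
velar: aspirated —, ejective /kʼ/.
uvular: aspirated /qʰ/, ejective /qʼ/.
Gaps, from front to back: retroflex lacks aspirated (/ʈʰ/); velar lacks aspirated (/kʰ/).

/ʈʰ/, /kʰ/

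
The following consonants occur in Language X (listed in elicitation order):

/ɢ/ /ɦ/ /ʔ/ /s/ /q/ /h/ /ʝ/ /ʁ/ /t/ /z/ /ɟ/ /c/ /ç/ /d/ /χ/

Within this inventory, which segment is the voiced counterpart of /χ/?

/ʁ/

/χ/ is a voiceless uvular fricative.
The voiced counterpart is a voiced uvular fricative — in this inventory, /ʁ/.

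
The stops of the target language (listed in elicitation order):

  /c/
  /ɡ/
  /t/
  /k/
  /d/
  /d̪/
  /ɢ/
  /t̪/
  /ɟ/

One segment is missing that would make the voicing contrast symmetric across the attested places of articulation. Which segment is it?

dental: voiceless /t̪/, voiced /d̪/.
alveolar: voiceless /t/, voiced /d/.
palatal: voiceless /c/, voiced /ɟ/.
velar: voiceless /k/, voiced /ɡ/.
uvular: voiceless —, voiced /ɢ/.
The uvular row has no voiceless member, so the gap is the voiceless uvular stop /q/.

/q/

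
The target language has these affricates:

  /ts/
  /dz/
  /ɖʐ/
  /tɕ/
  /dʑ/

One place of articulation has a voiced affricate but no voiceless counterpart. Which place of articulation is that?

Voiceless: /ts/ (alveolar), /tɕ/ (alveolo-palatal).
Voiced: /dz/ (alveolar), /ɖʐ/ (retroflex), /dʑ/ (alveolo-palatal).
Every place of articulation has a voiceless member except retroflex, where /ʈʂ/ would be expected.

retroflex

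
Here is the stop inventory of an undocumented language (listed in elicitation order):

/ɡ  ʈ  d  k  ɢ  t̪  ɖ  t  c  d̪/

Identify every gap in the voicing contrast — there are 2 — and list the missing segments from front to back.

Voiceless: /t̪/ (dental), /t/ (alveolar), /ʈ/ (retroflex), /c/ (palatal), /k/ (velar).
Voiced: /d̪/ (dental), /d/ (alveolar), /ɖ/ (retroflex), /ɡ/ (velar), /ɢ/ (uvular).
Gaps, from front to back: palatal lacks voiced (/ɟ/); uvular lacks voiceless (/q/).

/ɟ/, /q/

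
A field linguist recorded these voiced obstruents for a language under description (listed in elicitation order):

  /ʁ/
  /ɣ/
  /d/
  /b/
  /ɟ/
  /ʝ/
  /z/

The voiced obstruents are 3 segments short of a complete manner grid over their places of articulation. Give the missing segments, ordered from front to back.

/β/, /ɡ/, /ɢ/

bilabial: stop /b/, fricative —.
alveolar: stop /d/, fricative /z/.
palatal: stop /ɟ/, fricative /ʝ/.
velar: stop —, fricative /ɣ/.
uvular: stop —, fricative /ʁ/.
Gaps, from front to back: bilabial lacks fricative (/β/); velar lacks stop (/ɡ/); uvular lacks stop (/ɢ/).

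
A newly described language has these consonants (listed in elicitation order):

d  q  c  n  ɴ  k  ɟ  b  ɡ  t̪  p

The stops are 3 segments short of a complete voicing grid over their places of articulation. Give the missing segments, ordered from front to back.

place of articulation  voiceless  voiced  
bilabial          p         b       
dental            t̪        —       
alveolar          —         d       
palatal           c         ɟ       
velar             k         ɡ       
uvular            q         —       
Gaps, from front to back: dental lacks voiced (/d̪/); alveolar lacks voiceless (/t/); uvular lacks voiced (/ɢ/).

/d̪/, /t/, /ɢ/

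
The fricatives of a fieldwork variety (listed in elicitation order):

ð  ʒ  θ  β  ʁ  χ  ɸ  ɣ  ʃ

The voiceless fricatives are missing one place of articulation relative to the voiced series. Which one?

velar

place of articulation  voiceless  voiced  
bilabial          ɸ         β       
dental            θ         ð       
postalveolar      ʃ         ʒ       
velar             —         ɣ       
uvular            χ         ʁ       
Every place of articulation has a voiceless member except velar, where /x/ would be expected.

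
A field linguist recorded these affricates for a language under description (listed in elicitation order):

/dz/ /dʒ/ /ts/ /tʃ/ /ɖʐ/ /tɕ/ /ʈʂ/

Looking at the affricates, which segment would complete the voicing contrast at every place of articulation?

/dʑ/

place of articulation  voiceless  voiced  
alveolar          ts        dz      
postalveolar      tʃ        dʒ      
retroflex         ʈʂ        ɖʐ      
alveolo-palatal   tɕ        —       
The alveolo-palatal row has no voiced member, so the gap is the voiced alveolo-palatal affricate /dʑ/.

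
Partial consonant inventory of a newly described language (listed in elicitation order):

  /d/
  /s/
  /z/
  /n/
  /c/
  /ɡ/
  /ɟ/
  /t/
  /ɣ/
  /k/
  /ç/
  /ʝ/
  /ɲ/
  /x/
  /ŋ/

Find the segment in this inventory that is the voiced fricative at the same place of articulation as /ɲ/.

/ɲ/ is a palatal nasal.
The voiced fricative at the same place is a voiced palatal fricative — in this inventory, /ʝ/.

/ʝ/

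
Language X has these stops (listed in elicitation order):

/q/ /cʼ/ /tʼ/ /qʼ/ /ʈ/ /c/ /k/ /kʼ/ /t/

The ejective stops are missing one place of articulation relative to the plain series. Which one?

retroflex

Plain: /t/ (alveolar), /ʈ/ (retroflex), /c/ (palatal), /k/ (velar), /q/ (uvular).
Ejective: /tʼ/ (alveolar), /cʼ/ (palatal), /kʼ/ (velar), /qʼ/ (uvular).
Every place of articulation has an ejective member except retroflex, where /ʈʼ/ would be expected.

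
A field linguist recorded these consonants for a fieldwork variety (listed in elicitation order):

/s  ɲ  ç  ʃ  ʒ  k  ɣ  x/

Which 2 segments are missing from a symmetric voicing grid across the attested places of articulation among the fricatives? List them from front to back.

alveolar: voiceless /s/, voiced —.
postalveolar: voiceless /ʃ/, voiced /ʒ/.
palatal: voiceless /ç/, voiced —.
velar: voiceless /x/, voiced /ɣ/.
Gaps, from front to back: alveolar lacks voiced (/z/); palatal lacks voiced (/ʝ/).

/z/, /ʝ/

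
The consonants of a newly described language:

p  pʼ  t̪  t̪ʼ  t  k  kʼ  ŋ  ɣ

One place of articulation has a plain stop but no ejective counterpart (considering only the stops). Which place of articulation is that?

alveolar

Plain: /p/ (bilabial), /t̪/ (dental), /t/ (alveolar), /k/ (velar).
Ejective: /pʼ/ (bilabial), /t̪ʼ/ (dental), /kʼ/ (velar).
Every place of articulation has an ejective member except alveolar, where /tʼ/ would be expected.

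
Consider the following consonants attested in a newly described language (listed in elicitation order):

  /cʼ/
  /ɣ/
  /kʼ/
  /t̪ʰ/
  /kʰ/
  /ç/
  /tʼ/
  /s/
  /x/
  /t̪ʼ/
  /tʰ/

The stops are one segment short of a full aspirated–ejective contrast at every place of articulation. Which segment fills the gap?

/cʰ/

Aspirated: /t̪ʰ/ (dental), /tʰ/ (alveolar), /kʰ/ (velar).
Ejective: /t̪ʼ/ (dental), /tʼ/ (alveolar), /cʼ/ (palatal), /kʼ/ (velar).
The palatal row has no aspirated member, so the gap is the aspirated palatal stop /cʰ/.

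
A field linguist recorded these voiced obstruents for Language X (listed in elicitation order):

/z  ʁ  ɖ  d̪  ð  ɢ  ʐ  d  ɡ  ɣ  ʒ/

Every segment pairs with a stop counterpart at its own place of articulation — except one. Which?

/ʒ/

Dental: /d̪/ ~ /ð/
Alveolar: /d/ ~ /z/
Retroflex: /ɖ/ ~ /ʐ/
Velar: /ɡ/ ~ /ɣ/
Uvular: /ɢ/ ~ /ʁ/
Postalveolar: only /ʒ/ (fricative); no stop partner.
So /ʒ/ is the unpaired segment.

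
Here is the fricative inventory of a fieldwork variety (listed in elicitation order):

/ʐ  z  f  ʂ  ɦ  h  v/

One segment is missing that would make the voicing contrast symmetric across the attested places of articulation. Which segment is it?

Voiceless: /f/ (labiodental), /ʂ/ (retroflex), /h/ (glottal).
Voiced: /v/ (labiodental), /z/ (alveolar), /ʐ/ (retroflex), /ɦ/ (glottal).
The alveolar row has no voiceless member, so the gap is the voiceless alveolar fricative /s/.

/s/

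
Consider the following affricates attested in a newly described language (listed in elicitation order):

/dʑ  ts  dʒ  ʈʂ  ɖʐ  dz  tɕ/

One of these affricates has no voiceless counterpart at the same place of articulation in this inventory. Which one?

/dʒ/

Alveolar: /ts/ ~ /dz/
Retroflex: /ʈʂ/ ~ /ɖʐ/
Alveolo-palatal: /tɕ/ ~ /dʑ/
Postalveolar: only /dʒ/ (voiced); no voiceless partner.
So /dʒ/ is the unpaired segment.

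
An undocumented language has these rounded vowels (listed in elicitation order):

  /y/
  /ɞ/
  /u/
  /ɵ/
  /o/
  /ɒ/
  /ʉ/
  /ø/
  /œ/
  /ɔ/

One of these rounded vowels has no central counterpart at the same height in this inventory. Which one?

/ɒ/

High: /y/ ~ /ʉ/ ~ /u/
High-mid: /ø/ ~ /ɵ/ ~ /o/
Low-mid: /œ/ ~ /ɞ/ ~ /ɔ/
Low: only /ɒ/ (back); no central partner.
So /ɒ/ is the unpaired segment.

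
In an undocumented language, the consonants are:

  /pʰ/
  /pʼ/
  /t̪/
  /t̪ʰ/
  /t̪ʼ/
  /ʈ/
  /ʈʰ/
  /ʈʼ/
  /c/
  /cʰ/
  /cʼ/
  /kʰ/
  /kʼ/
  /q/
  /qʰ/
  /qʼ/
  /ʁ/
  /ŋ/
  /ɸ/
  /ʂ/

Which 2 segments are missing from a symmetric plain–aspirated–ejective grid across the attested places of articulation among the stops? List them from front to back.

/p/, /k/

bilabial: plain —, aspirated /pʰ/, ejective /pʼ/.
dental: plain /t̪/, aspirated /t̪ʰ/, ejective /t̪ʼ/.
retroflex: plain /ʈ/, aspirated /ʈʰ/, ejective /ʈʼ/.
palatal: plain /c/, aspirated /cʰ/, ejective /cʼ/.
velar: plain —, aspirated /kʰ/, ejective /kʼ/.
uvular: plain /q/, aspirated /qʰ/, ejective /qʼ/.
Gaps, from front to back: bilabial lacks plain (/p/); velar lacks plain (/k/).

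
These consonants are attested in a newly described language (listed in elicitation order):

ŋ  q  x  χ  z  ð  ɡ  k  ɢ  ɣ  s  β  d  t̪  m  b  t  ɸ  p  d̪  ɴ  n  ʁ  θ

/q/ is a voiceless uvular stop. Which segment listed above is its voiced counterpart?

The voiced counterpart is a voiced uvular stop — in this inventory, /ɢ/.

/ɢ/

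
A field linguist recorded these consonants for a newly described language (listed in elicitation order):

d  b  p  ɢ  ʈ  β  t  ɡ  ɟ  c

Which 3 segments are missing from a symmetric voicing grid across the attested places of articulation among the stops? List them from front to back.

place of articulation  voiceless  voiced  
bilabial          p         b       
alveolar          t         d       
retroflex         ʈ         —       
palatal           c         ɟ       
velar             —         ɡ       
uvular            —         ɢ       
Gaps, from front to back: retroflex lacks voiced (/ɖ/); velar lacks voiceless (/k/); uvular lacks voiceless (/q/).

/ɖ/, /k/, /q/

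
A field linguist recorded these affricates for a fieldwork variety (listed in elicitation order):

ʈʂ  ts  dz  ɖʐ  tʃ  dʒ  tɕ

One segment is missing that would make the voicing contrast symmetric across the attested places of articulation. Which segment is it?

alveolar: voiceless /ts/, voiced /dz/.
postalveolar: voiceless /tʃ/, voiced /dʒ/.
retroflex: voiceless /ʈʂ/, voiced /ɖʐ/.
alveolo-palatal: voiceless /tɕ/, voiced —.
The alveolo-palatal row has no voiced member, so the gap is the voiced alveolo-palatal affricate /dʑ/.

/dʑ/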